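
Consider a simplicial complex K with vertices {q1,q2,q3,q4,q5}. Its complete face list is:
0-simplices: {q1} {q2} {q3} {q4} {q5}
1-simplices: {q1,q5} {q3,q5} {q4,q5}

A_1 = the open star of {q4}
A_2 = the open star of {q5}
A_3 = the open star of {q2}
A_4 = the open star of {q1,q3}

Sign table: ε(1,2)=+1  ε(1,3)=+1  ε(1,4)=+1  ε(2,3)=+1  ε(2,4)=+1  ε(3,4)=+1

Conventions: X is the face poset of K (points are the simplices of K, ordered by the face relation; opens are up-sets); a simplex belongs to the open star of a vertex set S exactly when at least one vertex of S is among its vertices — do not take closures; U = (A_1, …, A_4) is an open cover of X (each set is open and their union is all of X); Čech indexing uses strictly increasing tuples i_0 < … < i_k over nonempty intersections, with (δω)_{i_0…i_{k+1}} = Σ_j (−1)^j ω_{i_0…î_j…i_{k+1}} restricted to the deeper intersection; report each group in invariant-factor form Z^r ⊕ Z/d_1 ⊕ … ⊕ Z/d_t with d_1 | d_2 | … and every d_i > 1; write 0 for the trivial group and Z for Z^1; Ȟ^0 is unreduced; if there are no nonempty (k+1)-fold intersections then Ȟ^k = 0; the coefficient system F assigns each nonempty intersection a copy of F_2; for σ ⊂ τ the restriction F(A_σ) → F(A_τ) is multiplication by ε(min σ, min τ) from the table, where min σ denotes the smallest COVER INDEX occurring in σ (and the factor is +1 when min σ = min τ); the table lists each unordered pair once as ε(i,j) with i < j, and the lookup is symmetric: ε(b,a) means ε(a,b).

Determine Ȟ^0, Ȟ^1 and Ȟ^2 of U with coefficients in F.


Ȟ^0(U;F) ≅ Z/2 ⊕ Z/2,  Ȟ^1(U;F) ≅ 0,  Ȟ^2(U;F) ≅ 0

cover nerve:
  A1={{q4},{q4,q5}} A2={{q5},{q1,q5},{q3,q5},{q4,q5}} A3={{q2}} A4={{q1},{q3},{q1,q5},{q3,q5}}
  A12={{q4,q5}} A24={{q1,q5},{q3,q5}}
C dims 4,2; δ0: rk_F2 2
Ȟ^0: (4−2)−0=2 ⇒ Z/2 ⊕ Z/2
Ȟ^1: (2−0)−2=0 ⇒ 0
Ȟ^2: (0−0)−0=0 ⇒ 0


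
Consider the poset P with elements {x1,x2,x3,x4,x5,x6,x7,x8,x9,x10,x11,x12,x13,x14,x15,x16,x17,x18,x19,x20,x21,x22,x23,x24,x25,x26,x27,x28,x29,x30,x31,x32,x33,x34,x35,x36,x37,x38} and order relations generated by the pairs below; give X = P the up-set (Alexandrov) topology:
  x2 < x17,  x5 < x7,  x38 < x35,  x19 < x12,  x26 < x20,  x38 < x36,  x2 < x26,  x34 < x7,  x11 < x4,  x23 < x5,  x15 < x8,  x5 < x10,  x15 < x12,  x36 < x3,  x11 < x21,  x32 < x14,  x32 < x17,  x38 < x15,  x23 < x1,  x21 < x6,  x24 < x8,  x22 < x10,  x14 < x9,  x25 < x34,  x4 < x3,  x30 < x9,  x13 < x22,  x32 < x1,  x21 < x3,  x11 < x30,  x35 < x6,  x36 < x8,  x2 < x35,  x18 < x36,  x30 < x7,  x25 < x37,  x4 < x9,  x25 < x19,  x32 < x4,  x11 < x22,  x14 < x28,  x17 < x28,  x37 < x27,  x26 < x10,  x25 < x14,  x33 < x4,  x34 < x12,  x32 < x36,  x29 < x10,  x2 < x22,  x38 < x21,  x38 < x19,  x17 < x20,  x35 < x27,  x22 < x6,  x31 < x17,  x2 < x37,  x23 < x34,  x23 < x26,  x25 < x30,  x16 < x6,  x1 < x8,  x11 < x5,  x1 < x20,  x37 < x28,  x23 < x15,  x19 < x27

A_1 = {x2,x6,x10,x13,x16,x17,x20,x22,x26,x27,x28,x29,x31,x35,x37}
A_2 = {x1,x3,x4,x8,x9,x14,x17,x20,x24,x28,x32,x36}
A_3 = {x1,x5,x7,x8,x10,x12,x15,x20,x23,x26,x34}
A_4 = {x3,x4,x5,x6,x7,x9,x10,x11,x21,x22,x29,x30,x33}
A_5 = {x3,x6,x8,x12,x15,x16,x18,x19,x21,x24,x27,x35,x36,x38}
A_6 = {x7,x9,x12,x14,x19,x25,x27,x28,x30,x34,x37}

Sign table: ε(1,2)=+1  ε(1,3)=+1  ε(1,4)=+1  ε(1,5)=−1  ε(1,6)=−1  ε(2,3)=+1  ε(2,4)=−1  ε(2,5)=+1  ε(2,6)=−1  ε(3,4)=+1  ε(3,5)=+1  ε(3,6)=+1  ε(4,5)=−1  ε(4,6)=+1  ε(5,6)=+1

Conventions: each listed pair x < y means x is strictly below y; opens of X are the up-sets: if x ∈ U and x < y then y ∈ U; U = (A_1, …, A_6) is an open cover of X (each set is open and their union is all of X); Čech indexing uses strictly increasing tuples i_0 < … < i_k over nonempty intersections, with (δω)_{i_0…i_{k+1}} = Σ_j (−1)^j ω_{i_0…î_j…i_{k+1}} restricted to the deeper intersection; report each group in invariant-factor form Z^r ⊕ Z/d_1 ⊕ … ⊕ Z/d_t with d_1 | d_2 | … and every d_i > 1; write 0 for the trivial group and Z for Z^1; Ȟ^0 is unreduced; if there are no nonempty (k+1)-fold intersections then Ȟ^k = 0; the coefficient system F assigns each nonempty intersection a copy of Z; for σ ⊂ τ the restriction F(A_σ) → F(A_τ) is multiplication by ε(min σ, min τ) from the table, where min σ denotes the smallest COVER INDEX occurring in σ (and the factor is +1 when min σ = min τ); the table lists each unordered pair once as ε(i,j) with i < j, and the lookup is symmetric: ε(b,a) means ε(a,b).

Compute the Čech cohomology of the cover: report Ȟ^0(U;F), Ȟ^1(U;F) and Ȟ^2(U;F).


Ȟ^0(U;F) ≅ 0, Ȟ^1(U;F) ≅ Z/2 and Ȟ^2(U;F) ≅ Z

intersection data:
  A12={x17,x20,x28} A13={x10,x20,x26} A14={x6,x10,x22,x29} A15={x6,x16,x27,x35} A16={x27,x28,x37} A23={x1,x8,x20} A24={x3,x4,x9} A25={x3,x8,x24,x36} A26={x9,x14,x28} A34={x5,x7,x10} A35={x8,x12,x15} A36={x7,x12,x34} A45={x3,x6,x21} A46={x7,x9,x30} A56={x12,x19,x27}
  A123={x20} A126={x28} A134={x10} A145={x6} A156={x27} A235={x8} A245={x3} A246={x9} A346={x7} A356={x12}
C dims 6,15,10; δ0: rk 6, SNF 1^5·2; δ1: rk 9, SNF 1^9
Ȟ^0 = (6 − 6) − 0 = 0, so Ȟ^0 ≅ 0
Ȟ^1 = (15 − 9) − 6 = 0 plus torsion [2], so Ȟ^1 ≅ Z/2
Ȟ^2 = (10 − 0) − 9 = 1, so Ȟ^2 ≅ Z


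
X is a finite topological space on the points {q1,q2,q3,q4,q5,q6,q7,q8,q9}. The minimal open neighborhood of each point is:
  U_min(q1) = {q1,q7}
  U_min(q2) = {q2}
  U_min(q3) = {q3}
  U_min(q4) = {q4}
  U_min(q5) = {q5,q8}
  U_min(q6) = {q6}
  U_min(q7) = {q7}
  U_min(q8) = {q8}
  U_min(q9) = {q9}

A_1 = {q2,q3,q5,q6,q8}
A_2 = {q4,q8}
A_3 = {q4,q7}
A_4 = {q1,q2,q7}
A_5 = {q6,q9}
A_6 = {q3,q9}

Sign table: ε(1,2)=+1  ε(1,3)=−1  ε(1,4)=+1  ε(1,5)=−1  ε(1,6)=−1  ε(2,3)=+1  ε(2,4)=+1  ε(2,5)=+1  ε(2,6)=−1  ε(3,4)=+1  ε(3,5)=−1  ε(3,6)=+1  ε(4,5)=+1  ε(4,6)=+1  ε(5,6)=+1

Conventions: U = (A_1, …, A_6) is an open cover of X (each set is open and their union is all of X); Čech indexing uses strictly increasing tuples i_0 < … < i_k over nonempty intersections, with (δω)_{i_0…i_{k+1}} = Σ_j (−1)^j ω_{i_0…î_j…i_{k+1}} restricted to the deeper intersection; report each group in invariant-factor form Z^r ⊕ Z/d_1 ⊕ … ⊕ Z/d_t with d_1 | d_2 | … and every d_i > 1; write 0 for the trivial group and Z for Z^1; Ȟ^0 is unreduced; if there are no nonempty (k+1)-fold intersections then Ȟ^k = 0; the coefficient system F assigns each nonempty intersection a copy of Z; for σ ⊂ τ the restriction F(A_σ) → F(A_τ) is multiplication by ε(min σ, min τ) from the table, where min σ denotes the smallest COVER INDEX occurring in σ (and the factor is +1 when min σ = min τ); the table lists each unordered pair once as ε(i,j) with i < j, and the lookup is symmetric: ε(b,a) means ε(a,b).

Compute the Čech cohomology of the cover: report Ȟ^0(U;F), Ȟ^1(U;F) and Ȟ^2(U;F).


nerve of the cover:
  A12={q8} A14={q2} A15={q6} A16={q3} A23={q4} A34={q7} A56={q9}
C dims 6,7; δ0: rk 5, SNF 1^5
Ȟ^0 = (6 − 5) − 0 = 1, so Ȟ^0 ≅ Z
Ȟ^1 = (7 − 0) − 5 = 2, so Ȟ^1 ≅ Z^2
Ȟ^2 = (0 − 0) − 0 = 0, so Ȟ^2 ≅ 0

Ȟ^0 = Z; Ȟ^1 = Z^2; Ȟ^2 = 0


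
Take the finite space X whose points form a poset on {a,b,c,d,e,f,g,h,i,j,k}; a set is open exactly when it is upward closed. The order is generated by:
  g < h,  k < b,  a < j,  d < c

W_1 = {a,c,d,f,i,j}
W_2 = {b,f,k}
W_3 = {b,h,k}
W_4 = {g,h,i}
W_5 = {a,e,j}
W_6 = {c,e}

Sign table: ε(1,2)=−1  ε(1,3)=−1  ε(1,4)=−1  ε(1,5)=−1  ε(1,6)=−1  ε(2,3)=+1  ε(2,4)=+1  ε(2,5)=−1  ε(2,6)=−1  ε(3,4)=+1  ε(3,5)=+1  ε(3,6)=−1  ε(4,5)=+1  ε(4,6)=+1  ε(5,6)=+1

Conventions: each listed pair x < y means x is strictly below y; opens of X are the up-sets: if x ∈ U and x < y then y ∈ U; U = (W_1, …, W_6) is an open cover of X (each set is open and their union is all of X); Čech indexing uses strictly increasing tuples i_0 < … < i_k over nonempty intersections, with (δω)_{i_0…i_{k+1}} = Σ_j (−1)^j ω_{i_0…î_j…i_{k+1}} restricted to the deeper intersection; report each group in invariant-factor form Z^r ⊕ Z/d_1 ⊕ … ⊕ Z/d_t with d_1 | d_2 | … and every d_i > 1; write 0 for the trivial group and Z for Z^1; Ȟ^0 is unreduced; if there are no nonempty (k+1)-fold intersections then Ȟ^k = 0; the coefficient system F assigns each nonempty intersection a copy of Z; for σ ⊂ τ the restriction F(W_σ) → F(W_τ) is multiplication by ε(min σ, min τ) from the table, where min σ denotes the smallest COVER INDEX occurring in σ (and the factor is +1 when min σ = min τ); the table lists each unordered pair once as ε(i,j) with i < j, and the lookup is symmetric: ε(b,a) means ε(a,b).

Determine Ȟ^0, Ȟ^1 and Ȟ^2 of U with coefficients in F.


Ȟ^0(U;F) ≅ Z, Ȟ^1(U;F) ≅ Z^2, Ȟ^2(U;F) ≅ 0

nonempty overlaps:
  W12={f} W14={i} W15={a,j} W16={c} W23={b,k} W34={h} W56={e}
C dims 6,7; δ0: rk 5, SNF 1^5
degree 0: 6−5−0 = 1 → Ȟ^0 ≅ Z
degree 1: 7−0−5 = 2 → Ȟ^1 ≅ Z^2
degree 2: 0−0−0 = 0 → Ȟ^2 ≅ 0


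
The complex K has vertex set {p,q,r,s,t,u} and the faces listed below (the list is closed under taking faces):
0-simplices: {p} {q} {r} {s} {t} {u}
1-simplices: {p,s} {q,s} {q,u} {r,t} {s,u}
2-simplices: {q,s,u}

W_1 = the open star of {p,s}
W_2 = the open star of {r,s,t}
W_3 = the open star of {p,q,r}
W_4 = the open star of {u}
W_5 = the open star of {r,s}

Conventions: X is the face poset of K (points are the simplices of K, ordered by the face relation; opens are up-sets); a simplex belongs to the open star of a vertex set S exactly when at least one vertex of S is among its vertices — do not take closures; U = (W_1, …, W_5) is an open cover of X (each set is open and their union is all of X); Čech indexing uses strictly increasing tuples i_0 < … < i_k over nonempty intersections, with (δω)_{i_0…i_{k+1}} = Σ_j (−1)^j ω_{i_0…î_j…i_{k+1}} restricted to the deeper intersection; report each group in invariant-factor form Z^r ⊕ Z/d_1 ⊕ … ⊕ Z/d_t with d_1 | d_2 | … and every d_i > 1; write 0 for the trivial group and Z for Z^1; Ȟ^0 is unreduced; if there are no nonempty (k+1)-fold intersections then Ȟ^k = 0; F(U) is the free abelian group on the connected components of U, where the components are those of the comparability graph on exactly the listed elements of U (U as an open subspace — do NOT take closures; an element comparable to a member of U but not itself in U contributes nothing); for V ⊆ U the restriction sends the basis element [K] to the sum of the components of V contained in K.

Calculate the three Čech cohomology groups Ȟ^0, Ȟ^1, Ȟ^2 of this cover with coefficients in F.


nonempty intersections:
  W1={{p},{s},{p,s},{q,s},{s,u},{q,s,u}} W2={{r},{s},{t},{p,s},{q,s},{r,t},{s,u},{q,s,u}} W3={{p},{q},{r},{p,s},{q,s},{q,u},{r,t},{q,s,u}} W4={{u},{q,u},{s,u},{q,s,u}} W5={{r},{s},{p,s},{q,s},{r,t},{s,u},{q,s,u}}
  W12={{s},{p,s},{q,s},{s,u},{q,s,u}} W13={{p},{p,s},{q,s},{q,s,u}} W14={{s,u},{q,s,u}} W15={{s},{p,s},{q,s},{s,u},{q,s,u}} W23={{r},{p,s},{q,s},{r,t},{q,s,u}} W24={{s,u},{q,s,u}} W25={{r},{s},{p,s},{q,s},{r,t},{s,u},{q,s,u}} W34={{q,u},{q,s,u}} W35={{r},{p,s},{q,s},{r,t},{q,s,u}} W45={{s,u},{q,s,u}}
  W123={{p,s},{q,s},{q,s,u}} W124={{s,u},{q,s,u}} W125={{s},{p,s},{q,s},{s,u},{q,s,u}} W134={{q,s,u}} W135={{p,s},{q,s},{q,s,u}} W145={{s,u},{q,s,u}} W234={{q,s,u}} W235={{r},{p,s},{q,s},{r,t},{q,s,u}} W245={{s,u},{q,s,u}} W345={{q,s,u}}
  W1234={{q,s,u}} W1235={{p,s},{q,s},{q,s,u}} W1245={{s,u},{q,s,u}} W1345={{q,s,u}} W2345={{q,s,u}}
  W12345={{q,s,u}}
components per intersection:
  W1: {{p},{s},{p,s},{q,s},{s,u},{q,s,u}}
  W2: {{r},{t},{r,t}} {{s},{p,s},{q,s},{s,u},{q,s,u}}
  W3: {{p},{p,s}} {{q},{q,s},{q,u},{q,s,u}} {{r},{r,t}}
  W4: {{u},{q,u},{s,u},{q,s,u}}
  W5: {{r},{r,t}} {{s},{p,s},{q,s},{s,u},{q,s,u}}
  W12: {{s},{p,s},{q,s},{s,u},{q,s,u}}
  W13: {{p},{p,s}} {{q,s},{q,s,u}}
  W14: {{s,u},{q,s,u}}
  W15: {{s},{p,s},{q,s},{s,u},{q,s,u}}
  W23: {{r},{r,t}} {{p,s}} {{q,s},{q,s,u}}
  W24: {{s,u},{q,s,u}}
  W25: {{r},{r,t}} {{s},{p,s},{q,s},{s,u},{q,s,u}}
  W34: {{q,u},{q,s,u}}
  W35: {{r},{r,t}} {{p,s}} {{q,s},{q,s,u}}
  W45: {{s,u},{q,s,u}}
  W123: {{p,s}} {{q,s},{q,s,u}}
  W124: {{s,u},{q,s,u}}
  W125: {{s},{p,s},{q,s},{s,u},{q,s,u}}
  W134: {{q,s,u}}
  W135: {{p,s}} {{q,s},{q,s,u}}
  W145: {{s,u},{q,s,u}}
  W234: {{q,s,u}}
  W235: {{r},{r,t}} {{p,s}} {{q,s},{q,s,u}}
  W245: {{s,u},{q,s,u}}
  W345: {{q,s,u}}
  W1234: {{q,s,u}}
  W1235: {{p,s}} {{q,s},{q,s,u}}
  W1245: {{s,u},{q,s,u}}
  W1345: {{q,s,u}}
  W2345: {{q,s,u}}
  W12345: {{q,s,u}}
C dims 9,16,14,6; δ0: rk 7, SNF 1^7; δ1: rk 9, SNF 1^9; δ2: rk 5, SNF 1^5
Ȟ^0: (9−7)−0=2 ⇒ Z^2
Ȟ^1: (16−9)−7=0 ⇒ 0
Ȟ^2: (14−5)−9=0 ⇒ 0

Ȟ^0(U;F) ≅ Z^2, Ȟ^1(U;F) ≅ 0 and Ȟ^2(U;F) ≅ 0


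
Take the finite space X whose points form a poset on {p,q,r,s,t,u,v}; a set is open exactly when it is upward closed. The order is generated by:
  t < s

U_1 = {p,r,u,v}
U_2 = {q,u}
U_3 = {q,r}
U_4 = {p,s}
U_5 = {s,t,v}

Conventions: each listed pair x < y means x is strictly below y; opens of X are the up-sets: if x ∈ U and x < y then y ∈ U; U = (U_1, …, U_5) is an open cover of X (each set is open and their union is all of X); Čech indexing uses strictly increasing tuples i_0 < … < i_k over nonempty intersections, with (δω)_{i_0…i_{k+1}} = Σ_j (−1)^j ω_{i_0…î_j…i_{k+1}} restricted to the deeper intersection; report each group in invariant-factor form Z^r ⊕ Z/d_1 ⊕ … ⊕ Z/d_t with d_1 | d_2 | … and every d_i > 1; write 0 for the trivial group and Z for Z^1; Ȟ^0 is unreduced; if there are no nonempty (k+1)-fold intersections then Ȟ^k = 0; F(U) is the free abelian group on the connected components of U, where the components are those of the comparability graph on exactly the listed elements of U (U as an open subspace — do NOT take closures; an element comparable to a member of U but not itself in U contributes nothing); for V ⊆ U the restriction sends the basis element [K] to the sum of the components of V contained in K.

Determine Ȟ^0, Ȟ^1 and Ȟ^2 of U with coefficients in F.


cover nerve:
  U12={u} U13={r} U14={p} U15={v} U23={q} U45={s}
components per intersection:
  U1: {p} {r} {u} {v}
  U2: {q} {u}
  U3: {q} {r}
  U4: {p} {s}
  U5: {s,t} {v}
  U12: {u}
  U13: {r}
  U14: {p}
  U15: {v}
  U23: {q}
  U45: {s}
C dims 12,6; δ0: rk 6, SNF 1^6
Ȟ^0: (12−6)−0=6 ⇒ Z^6
Ȟ^1: (6−0)−6=0 ⇒ 0
Ȟ^2: (0−0)−0=0 ⇒ 0

Ȟ^0 = Z^6; Ȟ^1 = 0; Ȟ^2 = 0


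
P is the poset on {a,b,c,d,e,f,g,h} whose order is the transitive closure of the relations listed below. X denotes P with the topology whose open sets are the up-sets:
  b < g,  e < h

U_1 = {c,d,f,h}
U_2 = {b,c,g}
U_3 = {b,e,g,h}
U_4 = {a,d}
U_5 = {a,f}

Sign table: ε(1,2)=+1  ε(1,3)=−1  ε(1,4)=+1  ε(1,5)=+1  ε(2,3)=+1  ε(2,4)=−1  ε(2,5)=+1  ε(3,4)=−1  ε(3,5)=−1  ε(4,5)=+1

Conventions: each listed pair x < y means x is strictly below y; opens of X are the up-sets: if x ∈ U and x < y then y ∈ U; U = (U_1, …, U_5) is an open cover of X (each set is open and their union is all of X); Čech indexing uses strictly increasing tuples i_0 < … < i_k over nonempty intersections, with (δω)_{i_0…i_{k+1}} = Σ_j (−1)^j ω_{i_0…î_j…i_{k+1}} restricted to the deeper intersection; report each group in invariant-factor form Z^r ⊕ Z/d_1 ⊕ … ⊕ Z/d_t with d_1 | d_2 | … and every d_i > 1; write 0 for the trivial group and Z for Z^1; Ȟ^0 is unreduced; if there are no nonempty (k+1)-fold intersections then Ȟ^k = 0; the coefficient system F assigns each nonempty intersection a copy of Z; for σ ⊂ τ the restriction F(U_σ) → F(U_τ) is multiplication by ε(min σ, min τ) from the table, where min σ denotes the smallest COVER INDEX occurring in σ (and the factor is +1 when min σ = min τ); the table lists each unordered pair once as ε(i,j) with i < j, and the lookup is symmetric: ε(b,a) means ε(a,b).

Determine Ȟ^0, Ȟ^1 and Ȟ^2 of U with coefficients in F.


Ȟ^0 = 0, Ȟ^1 = Z ⊕ Z/2 and Ȟ^2 = 0

nonempty intersections:
  U12={c} U13={h} U14={d} U15={f} U23={b,g} U45={a}
C dims 5,6; δ0: rk 5, SNF 1^4·2
Ȟ^0: (5−5)−0=0 ⇒ 0
Ȟ^1: (6−0)−5=1 plus torsion [2] ⇒ Z ⊕ Z/2
Ȟ^2: (0−0)−0=0 ⇒ 0


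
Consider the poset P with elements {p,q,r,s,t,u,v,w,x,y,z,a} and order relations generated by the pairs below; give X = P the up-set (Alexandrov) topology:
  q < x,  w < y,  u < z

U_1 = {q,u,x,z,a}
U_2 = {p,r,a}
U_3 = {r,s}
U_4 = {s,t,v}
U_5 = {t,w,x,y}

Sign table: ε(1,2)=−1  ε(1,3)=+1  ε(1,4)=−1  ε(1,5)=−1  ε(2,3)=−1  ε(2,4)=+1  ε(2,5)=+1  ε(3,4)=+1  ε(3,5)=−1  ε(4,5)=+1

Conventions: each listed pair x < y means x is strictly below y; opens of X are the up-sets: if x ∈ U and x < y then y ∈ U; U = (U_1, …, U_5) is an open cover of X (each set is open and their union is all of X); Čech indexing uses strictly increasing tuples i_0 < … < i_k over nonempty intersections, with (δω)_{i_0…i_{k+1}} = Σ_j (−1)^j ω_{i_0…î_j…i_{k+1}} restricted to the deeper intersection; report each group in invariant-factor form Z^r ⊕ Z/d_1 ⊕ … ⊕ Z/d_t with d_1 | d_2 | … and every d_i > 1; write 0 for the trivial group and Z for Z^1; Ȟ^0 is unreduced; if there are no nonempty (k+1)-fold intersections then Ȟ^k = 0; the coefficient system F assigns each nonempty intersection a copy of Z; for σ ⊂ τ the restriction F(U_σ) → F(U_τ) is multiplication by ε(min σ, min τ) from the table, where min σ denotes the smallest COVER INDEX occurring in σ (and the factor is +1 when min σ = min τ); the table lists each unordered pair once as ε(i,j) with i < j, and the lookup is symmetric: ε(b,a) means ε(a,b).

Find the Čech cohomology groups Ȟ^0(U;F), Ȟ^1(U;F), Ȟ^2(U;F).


nerve of the cover:
  U12={a} U15={x} U23={r} U34={s} U45={t}
C dims 5,5; δ0: rk 5, SNF 1^4·2
Ȟ^0 = (5 − 5) − 0 = 0, so Ȟ^0 ≅ 0
Ȟ^1 = (5 − 0) − 5 = 0 plus torsion [2], so Ȟ^1 ≅ Z/2
Ȟ^2 = (0 − 0) − 0 = 0, so Ȟ^2 ≅ 0

Ȟ^0 = 0, Ȟ^1 = Z/2 and Ȟ^2 = 0


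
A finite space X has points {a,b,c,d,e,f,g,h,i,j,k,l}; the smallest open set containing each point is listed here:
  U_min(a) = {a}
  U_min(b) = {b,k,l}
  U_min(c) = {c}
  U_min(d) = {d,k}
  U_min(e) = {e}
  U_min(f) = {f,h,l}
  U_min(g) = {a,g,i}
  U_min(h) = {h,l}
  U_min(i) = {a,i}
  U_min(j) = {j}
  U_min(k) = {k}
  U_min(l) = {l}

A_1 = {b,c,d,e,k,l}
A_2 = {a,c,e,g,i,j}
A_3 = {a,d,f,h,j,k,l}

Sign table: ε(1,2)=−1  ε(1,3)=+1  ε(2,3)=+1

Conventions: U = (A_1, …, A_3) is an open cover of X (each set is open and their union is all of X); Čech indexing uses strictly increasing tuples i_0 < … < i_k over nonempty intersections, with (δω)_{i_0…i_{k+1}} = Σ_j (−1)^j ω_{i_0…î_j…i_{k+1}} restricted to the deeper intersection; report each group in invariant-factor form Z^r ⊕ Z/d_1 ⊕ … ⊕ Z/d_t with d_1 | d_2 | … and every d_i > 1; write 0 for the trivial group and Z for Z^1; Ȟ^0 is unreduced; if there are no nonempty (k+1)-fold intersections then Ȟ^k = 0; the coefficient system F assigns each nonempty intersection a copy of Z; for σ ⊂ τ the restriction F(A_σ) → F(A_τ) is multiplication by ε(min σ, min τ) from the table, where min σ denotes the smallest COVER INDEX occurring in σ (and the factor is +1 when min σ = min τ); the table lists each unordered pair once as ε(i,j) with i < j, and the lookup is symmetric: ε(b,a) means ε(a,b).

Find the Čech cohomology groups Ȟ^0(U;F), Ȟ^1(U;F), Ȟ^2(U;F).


nerve simplices:
  A12={c,e} A13={d,k,l} A23={a,j}
C dims 3,3; δ0: rk 3, SNF 1^2·2
degree 0: 3−3−0 = 0 → Ȟ^0 ≅ 0
degree 1: 3−0−3 = 0 plus torsion [2] → Ȟ^1 ≅ Z/2
degree 2: 0−0−0 = 0 → Ȟ^2 ≅ 0

Ȟ^0(U;F) ≅ 0,  Ȟ^1(U;F) ≅ Z/2,  Ȟ^2(U;F) ≅ 0


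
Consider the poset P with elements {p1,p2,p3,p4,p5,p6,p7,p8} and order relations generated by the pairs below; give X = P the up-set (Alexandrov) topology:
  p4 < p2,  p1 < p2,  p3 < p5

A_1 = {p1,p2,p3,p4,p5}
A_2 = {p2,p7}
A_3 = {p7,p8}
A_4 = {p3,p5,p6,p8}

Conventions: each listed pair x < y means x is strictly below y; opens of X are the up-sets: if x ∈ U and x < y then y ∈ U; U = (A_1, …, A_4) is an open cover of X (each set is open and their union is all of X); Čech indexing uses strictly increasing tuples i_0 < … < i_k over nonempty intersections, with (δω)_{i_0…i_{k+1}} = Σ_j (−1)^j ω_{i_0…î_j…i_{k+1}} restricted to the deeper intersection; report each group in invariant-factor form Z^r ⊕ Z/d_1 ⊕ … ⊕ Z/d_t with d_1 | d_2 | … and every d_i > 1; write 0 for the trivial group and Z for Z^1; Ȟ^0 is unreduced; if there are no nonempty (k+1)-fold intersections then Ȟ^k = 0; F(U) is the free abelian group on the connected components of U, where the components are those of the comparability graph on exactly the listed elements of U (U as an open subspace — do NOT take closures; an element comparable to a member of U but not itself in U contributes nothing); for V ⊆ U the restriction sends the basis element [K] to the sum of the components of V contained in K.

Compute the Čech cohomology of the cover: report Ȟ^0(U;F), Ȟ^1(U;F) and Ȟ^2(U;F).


nerve of the cover:
  A12={p2} A14={p3,p5} A23={p7} A34={p8}
components per intersection:
  A1: {p1,p2,p4} {p3,p5}
  A2: {p2} {p7}
  A3: {p7} {p8}
  A4: {p3,p5} {p6} {p8}
  A12: {p2}
  A14: {p3,p5}
  A23: {p7}
  A34: {p8}
C dims 9,4; δ0: rk 4, SNF 1^4
Ȟ^0 = (9 − 4) − 0 = 5, so Ȟ^0 ≅ Z^5
Ȟ^1 = (4 − 0) − 4 = 0, so Ȟ^1 ≅ 0
Ȟ^2 = (0 − 0) − 0 = 0, so Ȟ^2 ≅ 0

Ȟ^0 = Z^5, Ȟ^1 = 0, Ȟ^2 = 0


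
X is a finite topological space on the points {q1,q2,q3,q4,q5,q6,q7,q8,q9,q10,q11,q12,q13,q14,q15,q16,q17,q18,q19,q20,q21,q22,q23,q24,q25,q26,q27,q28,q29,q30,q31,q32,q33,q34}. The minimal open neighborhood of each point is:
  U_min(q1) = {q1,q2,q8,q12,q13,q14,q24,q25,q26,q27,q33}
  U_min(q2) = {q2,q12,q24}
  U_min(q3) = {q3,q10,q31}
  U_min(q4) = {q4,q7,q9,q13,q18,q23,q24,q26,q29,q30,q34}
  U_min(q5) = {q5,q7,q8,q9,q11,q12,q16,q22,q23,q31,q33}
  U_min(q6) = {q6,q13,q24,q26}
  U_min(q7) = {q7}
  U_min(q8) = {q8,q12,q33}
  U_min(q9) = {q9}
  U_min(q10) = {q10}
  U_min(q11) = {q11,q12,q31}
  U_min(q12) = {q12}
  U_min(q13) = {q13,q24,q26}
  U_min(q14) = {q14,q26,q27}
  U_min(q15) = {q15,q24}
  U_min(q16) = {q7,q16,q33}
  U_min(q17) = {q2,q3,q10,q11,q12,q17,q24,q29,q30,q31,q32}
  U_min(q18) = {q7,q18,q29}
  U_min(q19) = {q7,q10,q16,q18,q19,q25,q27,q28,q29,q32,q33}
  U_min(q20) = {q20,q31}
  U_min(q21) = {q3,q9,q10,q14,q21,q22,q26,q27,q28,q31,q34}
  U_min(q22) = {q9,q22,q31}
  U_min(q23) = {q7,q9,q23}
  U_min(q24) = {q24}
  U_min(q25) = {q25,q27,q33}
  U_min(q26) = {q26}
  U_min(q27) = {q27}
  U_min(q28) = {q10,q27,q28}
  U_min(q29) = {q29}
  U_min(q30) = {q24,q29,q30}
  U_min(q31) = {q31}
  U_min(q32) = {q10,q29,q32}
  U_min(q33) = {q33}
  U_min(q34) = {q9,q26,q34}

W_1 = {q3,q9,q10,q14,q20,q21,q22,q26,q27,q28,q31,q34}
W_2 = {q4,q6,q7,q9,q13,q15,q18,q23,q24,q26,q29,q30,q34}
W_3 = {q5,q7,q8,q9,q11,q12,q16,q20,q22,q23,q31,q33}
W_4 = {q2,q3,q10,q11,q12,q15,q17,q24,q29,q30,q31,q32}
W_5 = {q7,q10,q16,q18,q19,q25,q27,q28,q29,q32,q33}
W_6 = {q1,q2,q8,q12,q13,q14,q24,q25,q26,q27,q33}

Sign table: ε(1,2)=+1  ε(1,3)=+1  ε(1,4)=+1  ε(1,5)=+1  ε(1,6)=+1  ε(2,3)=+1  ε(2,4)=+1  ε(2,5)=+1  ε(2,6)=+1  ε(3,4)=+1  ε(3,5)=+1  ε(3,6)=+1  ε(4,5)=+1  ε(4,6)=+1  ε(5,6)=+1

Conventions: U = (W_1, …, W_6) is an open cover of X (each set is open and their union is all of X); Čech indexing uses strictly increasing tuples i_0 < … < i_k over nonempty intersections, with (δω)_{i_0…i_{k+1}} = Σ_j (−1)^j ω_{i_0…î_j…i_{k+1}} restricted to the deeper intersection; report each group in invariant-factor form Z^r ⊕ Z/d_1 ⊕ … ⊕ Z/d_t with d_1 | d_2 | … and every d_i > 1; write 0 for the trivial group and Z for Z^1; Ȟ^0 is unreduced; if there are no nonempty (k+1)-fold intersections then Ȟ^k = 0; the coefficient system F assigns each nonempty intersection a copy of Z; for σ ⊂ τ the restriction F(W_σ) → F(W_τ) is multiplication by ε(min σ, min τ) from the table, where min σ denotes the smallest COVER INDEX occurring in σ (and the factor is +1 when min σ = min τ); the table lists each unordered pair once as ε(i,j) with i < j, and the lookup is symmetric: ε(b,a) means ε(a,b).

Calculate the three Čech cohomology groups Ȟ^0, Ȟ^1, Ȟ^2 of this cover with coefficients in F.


Ȟ^0(U;F) ≅ Z,  Ȟ^1(U;F) ≅ 0,  Ȟ^2(U;F) ≅ Z/2

intersection data:
  W12={q9,q26,q34} W13={q9,q20,q22,q31} W14={q3,q10,q31} W15={q10,q27,q28} W16={q14,q26,q27} W23={q7,q9,q23} W24={q15,q24,q29,q30} W25={q7,q18,q29} W26={q13,q24,q26} W34={q11,q12,q31} W35={q7,q16,q33} W36={q8,q12,q33} W45={q10,q29,q32} W46={q2,q12,q24} W56={q25,q27,q33}
  W123={q9} W126={q26} W134={q31} W145={q10} W156={q27} W235={q7} W245={q29} W246={q24} W346={q12} W356={q33}
C dims 6,15,10; δ0: rk 5, SNF 1^5; δ1: rk 10, SNF 1^9·2
Ȟ^0 = (6 − 5) − 0 = 1, so Ȟ^0 ≅ Z
Ȟ^1 = (15 − 10) − 5 = 0, so Ȟ^1 ≅ 0
Ȟ^2 = (10 − 0) − 10 = 0 plus torsion [2], so Ȟ^2 ≅ Z/2


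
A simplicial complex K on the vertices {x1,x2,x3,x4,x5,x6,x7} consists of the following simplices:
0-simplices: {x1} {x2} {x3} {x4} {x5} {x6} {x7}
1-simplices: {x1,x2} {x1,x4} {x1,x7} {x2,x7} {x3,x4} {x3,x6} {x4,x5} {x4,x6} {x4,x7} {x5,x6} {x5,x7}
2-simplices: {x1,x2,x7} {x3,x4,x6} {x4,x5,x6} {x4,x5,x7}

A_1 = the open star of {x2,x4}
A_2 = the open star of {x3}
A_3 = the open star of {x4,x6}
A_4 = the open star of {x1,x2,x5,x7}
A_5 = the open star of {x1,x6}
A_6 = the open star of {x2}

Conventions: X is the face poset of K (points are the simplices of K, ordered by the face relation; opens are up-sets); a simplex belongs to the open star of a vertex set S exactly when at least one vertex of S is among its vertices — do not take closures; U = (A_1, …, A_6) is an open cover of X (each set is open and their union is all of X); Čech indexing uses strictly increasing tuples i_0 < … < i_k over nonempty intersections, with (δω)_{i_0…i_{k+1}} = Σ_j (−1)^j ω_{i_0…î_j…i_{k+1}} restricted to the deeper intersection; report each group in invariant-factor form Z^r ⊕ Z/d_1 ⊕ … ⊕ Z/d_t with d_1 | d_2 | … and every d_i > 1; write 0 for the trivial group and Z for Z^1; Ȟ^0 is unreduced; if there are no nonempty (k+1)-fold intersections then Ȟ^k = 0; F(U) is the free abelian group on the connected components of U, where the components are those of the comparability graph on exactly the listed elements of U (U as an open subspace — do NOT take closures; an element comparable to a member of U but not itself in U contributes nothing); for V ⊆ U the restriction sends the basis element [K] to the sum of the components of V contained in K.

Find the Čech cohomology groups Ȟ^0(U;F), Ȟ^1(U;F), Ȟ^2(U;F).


nerve simplices:
  A1={{x2},{x4},{x1,x2},{x1,x4},{x2,x7},{x3,x4},{x4,x5},{x4,x6},{x4,x7},{x1,x2,x7},{x3,x4,x6},{x4,x5,x6},{x4,x5,x7}} A2={{x3},{x3,x4},{x3,x6},{x3,x4,x6}} A3={{x4},{x6},{x1,x4},{x3,x4},{x3,x6},{x4,x5},{x4,x6},{x4,x7},{x5,x6},{x3,x4,x6},{x4,x5,x6},{x4,x5,x7}} A4={{x1},{x2},{x5},{x7},{x1,x2},{x1,x4},{x1,x7},{x2,x7},{x4,x5},{x4,x7},{x5,x6},{x5,x7},{x1,x2,x7},{x4,x5,x6},{x4,x5,x7}} A5={{x1},{x6},{x1,x2},{x1,x4},{x1,x7},{x3,x6},{x4,x6},{x5,x6},{x1,x2,x7},{x3,x4,x6},{x4,x5,x6}} A6={{x2},{x1,x2},{x2,x7},{x1,x2,x7}}
  A12={{x3,x4},{x3,x4,x6}} A13={{x4},{x1,x4},{x3,x4},{x4,x5},{x4,x6},{x4,x7},{x3,x4,x6},{x4,x5,x6},{x4,x5,x7}} A14={{x2},{x1,x2},{x1,x4},{x2,x7},{x4,x5},{x4,x7},{x1,x2,x7},{x4,x5,x6},{x4,x5,x7}} A15={{x1,x2},{x1,x4},{x4,x6},{x1,x2,x7},{x3,x4,x6},{x4,x5,x6}} A16={{x2},{x1,x2},{x2,x7},{x1,x2,x7}} A23={{x3,x4},{x3,x6},{x3,x4,x6}} A25={{x3,x6},{x3,x4,x6}} A34={{x1,x4},{x4,x5},{x4,x7},{x5,x6},{x4,x5,x6},{x4,x5,x7}} A35={{x6},{x1,x4},{x3,x6},{x4,x6},{x5,x6},{x3,x4,x6},{x4,x5,x6}} A45={{x1},{x1,x2},{x1,x4},{x1,x7},{x5,x6},{x1,x2,x7},{x4,x5,x6}} A46={{x2},{x1,x2},{x2,x7},{x1,x2,x7}} A56={{x1,x2},{x1,x2,x7}}
  A123={{x3,x4},{x3,x4,x6}} A125={{x3,x4,x6}} A134={{x1,x4},{x4,x5},{x4,x7},{x4,x5,x6},{x4,x5,x7}} A135={{x1,x4},{x4,x6},{x3,x4,x6},{x4,x5,x6}} A145={{x1,x2},{x1,x4},{x1,x2,x7},{x4,x5,x6}} A146={{x2},{x1,x2},{x2,x7},{x1,x2,x7}} A156={{x1,x2},{x1,x2,x7}} A235={{x3,x6},{x3,x4,x6}} A345={{x1,x4},{x5,x6},{x4,x5,x6}} A456={{x1,x2},{x1,x2,x7}}
  A1235={{x3,x4,x6}} A1345={{x1,x4},{x4,x5,x6}} A1456={{x1,x2},{x1,x2,x7}}
components per intersection:
  A1: {{x2},{x1,x2},{x2,x7},{x1,x2,x7}} {{x4},{x1,x4},{x3,x4},{x4,x5},{x4,x6},{x4,x7},{x3,x4,x6},{x4,x5,x6},{x4,x5,x7}}
  A2: {{x3},{x3,x4},{x3,x6},{x3,x4,x6}}
  A3: {{x4},{x6},{x1,x4},{x3,x4},{x3,x6},{x4,x5},{x4,x6},{x4,x7},{x5,x6},{x3,x4,x6},{x4,x5,x6},{x4,x5,x7}}
  A4: {{x1},{x2},{x5},{x7},{x1,x2},{x1,x4},{x1,x7},{x2,x7},{x4,x5},{x4,x7},{x5,x6},{x5,x7},{x1,x2,x7},{x4,x5,x6},{x4,x5,x7}}
  A5: {{x1},{x1,x2},{x1,x4},{x1,x7},{x1,x2,x7}} {{x6},{x3,x6},{x4,x6},{x5,x6},{x3,x4,x6},{x4,x5,x6}}
  A6: {{x2},{x1,x2},{x2,x7},{x1,x2,x7}}
  A12: {{x3,x4},{x3,x4,x6}}
  A13: {{x4},{x1,x4},{x3,x4},{x4,x5},{x4,x6},{x4,x7},{x3,x4,x6},{x4,x5,x6},{x4,x5,x7}}
  A14: {{x2},{x1,x2},{x2,x7},{x1,x2,x7}} {{x1,x4}} {{x4,x5},{x4,x7},{x4,x5,x6},{x4,x5,x7}}
  A15: {{x1,x2},{x1,x2,x7}} {{x1,x4}} {{x4,x6},{x3,x4,x6},{x4,x5,x6}}
  A16: {{x2},{x1,x2},{x2,x7},{x1,x2,x7}}
  A23: {{x3,x4},{x3,x6},{x3,x4,x6}}
  A25: {{x3,x6},{x3,x4,x6}}
  A34: {{x1,x4}} {{x4,x5},{x4,x7},{x5,x6},{x4,x5,x6},{x4,x5,x7}}
  A35: {{x6},{x3,x6},{x4,x6},{x5,x6},{x3,x4,x6},{x4,x5,x6}} {{x1,x4}}
  A45: {{x1},{x1,x2},{x1,x4},{x1,x7},{x1,x2,x7}} {{x5,x6},{x4,x5,x6}}
  A46: {{x2},{x1,x2},{x2,x7},{x1,x2,x7}}
  A56: {{x1,x2},{x1,x2,x7}}
  A123: {{x3,x4},{x3,x4,x6}}
  A125: {{x3,x4,x6}}
  A134: {{x1,x4}} {{x4,x5},{x4,x7},{x4,x5,x6},{x4,x5,x7}}
  A135: {{x1,x4}} {{x4,x6},{x3,x4,x6},{x4,x5,x6}}
  A145: {{x1,x2},{x1,x2,x7}} {{x1,x4}} {{x4,x5,x6}}
  A146: {{x2},{x1,x2},{x2,x7},{x1,x2,x7}}
  A156: {{x1,x2},{x1,x2,x7}}
  A235: {{x3,x6},{x3,x4,x6}}
  A345: {{x1,x4}} {{x5,x6},{x4,x5,x6}}
  A456: {{x1,x2},{x1,x2,x7}}
  A1235: {{x3,x4,x6}}
  A1345: {{x1,x4}} {{x4,x5,x6}}
  A1456: {{x1,x2},{x1,x2,x7}}
C dims 8,19,15,4; δ0: rk 7, SNF 1^7; δ1: rk 11, SNF 1^11; δ2: rk 4, SNF 1^4
degree 0: 8−7−0 = 1 → Ȟ^0 ≅ Z
degree 1: 19−11−7 = 1 → Ȟ^1 ≅ Z
degree 2: 15−4−11 = 0 → Ȟ^2 ≅ 0

Ȟ^0(U;F) ≅ Z,  Ȟ^1(U;F) ≅ Z,  Ȟ^2(U;F) ≅ 0


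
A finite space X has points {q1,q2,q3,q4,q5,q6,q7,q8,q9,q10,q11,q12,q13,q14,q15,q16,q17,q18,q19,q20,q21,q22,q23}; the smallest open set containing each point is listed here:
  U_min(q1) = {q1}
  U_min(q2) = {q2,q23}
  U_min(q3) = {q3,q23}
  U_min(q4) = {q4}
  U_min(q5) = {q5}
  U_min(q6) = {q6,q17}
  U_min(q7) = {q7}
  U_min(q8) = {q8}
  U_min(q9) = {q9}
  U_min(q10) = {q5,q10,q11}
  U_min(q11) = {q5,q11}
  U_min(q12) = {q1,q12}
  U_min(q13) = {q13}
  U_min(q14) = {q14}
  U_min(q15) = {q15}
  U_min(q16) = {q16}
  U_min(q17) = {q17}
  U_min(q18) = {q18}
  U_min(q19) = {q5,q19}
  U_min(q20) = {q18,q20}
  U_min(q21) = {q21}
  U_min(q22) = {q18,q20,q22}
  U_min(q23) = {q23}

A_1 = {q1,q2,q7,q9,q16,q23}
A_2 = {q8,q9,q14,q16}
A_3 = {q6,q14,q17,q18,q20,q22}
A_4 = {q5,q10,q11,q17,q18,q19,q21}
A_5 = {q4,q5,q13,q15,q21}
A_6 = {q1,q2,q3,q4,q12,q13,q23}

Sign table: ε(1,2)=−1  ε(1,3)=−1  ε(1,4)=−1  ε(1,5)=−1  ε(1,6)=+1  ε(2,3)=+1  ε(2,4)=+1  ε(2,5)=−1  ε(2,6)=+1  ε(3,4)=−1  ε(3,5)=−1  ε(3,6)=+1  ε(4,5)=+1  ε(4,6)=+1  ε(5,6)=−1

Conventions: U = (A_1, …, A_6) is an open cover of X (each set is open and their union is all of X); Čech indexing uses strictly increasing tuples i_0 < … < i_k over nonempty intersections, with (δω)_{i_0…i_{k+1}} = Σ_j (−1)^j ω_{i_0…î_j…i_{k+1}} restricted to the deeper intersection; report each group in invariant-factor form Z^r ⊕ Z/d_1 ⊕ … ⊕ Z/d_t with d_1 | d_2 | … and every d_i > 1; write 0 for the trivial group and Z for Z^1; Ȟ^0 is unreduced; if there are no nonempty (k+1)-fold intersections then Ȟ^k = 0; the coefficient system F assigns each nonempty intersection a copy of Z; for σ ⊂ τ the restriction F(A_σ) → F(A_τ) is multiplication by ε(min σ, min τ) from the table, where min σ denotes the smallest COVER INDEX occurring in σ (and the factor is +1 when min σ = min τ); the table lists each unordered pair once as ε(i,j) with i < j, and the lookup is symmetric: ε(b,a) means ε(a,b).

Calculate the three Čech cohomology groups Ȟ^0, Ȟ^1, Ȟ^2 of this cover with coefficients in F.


nerve simplices:
  A12={q9,q16} A16={q1,q2,q23} A23={q14} A34={q17,q18} A45={q5,q21} A56={q4,q13}
C dims 6,6; δ0: rk 6, SNF 1^5·2
degree 0: 6−6−0 = 0 → Ȟ^0 ≅ 0
degree 1: 6−0−6 = 0 plus torsion [2] → Ȟ^1 ≅ Z/2
degree 2: 0−0−0 = 0 → Ȟ^2 ≅ 0

Ȟ^0 ≅ 0; Ȟ^1 ≅ Z/2; Ȟ^2 ≅ 0


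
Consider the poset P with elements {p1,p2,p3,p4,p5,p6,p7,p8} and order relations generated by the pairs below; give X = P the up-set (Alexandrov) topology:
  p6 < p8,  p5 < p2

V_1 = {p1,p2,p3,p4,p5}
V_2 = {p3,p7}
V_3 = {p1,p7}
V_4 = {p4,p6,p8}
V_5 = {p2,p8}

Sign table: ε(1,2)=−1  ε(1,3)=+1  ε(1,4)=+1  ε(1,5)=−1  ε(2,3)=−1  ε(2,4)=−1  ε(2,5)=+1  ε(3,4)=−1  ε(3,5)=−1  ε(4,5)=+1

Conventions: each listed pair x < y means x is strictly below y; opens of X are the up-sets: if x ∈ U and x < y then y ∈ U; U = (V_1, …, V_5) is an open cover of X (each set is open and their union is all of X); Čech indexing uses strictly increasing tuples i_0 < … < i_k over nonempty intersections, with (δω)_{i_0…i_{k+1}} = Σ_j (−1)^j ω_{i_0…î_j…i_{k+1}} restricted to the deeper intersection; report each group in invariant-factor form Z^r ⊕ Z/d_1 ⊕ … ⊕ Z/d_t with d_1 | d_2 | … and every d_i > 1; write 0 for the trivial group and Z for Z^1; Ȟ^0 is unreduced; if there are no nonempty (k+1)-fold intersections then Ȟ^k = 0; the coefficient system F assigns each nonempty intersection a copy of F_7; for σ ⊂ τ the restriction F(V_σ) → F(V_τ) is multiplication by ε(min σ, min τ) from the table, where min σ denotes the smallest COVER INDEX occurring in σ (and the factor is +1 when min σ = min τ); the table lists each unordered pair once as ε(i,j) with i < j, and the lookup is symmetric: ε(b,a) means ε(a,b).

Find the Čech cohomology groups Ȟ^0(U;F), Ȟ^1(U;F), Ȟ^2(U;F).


Ȟ^0(U;F) ≅ 0, Ȟ^1(U;F) ≅ Z/7 and Ȟ^2(U;F) ≅ 0

cover nerve:
  V12={p3} V13={p1} V14={p4} V15={p2} V23={p7} V45={p8}
C dims 5,6; δ0: rk_F7 5
Ȟ^0: (5−5)−0=0 ⇒ 0
Ȟ^1: (6−0)−5=1 ⇒ Z/7
Ȟ^2: (0−0)−0=0 ⇒ 0


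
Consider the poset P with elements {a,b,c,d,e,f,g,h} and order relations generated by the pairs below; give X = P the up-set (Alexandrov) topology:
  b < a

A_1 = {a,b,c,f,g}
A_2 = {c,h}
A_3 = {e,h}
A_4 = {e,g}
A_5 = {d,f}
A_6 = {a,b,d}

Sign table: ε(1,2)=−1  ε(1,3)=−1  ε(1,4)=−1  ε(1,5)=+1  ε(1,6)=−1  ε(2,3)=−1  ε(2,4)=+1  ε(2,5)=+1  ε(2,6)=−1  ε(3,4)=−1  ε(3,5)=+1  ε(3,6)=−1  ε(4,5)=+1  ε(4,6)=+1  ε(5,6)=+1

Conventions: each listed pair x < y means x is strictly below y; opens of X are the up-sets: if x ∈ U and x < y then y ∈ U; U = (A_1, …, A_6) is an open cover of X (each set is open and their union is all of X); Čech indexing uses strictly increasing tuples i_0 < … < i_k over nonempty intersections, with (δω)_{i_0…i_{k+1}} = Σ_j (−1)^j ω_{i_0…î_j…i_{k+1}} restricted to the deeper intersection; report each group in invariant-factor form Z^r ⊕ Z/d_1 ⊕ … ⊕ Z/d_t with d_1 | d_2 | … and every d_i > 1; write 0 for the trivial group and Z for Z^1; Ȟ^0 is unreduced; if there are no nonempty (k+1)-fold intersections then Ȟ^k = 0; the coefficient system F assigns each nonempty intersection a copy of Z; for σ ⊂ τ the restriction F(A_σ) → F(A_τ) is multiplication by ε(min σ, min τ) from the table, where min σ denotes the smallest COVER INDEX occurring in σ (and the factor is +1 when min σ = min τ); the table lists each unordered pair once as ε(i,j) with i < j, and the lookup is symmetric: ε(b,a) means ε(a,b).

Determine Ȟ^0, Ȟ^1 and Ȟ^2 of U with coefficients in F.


Ȟ^0 ≅ 0,  Ȟ^1 ≅ Z ⊕ Z/2,  Ȟ^2 ≅ 0

nerve simplices:
  A12={c} A14={g} A15={f} A16={a,b} A23={h} A34={e} A56={d}
C dims 6,7; δ0: rk 6, SNF 1^5·2
degree 0: 6−6−0 = 0 → Ȟ^0 ≅ 0
degree 1: 7−0−6 = 1 plus torsion [2] → Ȟ^1 ≅ Z ⊕ Z/2
degree 2: 0−0−0 = 0 → Ȟ^2 ≅ 0


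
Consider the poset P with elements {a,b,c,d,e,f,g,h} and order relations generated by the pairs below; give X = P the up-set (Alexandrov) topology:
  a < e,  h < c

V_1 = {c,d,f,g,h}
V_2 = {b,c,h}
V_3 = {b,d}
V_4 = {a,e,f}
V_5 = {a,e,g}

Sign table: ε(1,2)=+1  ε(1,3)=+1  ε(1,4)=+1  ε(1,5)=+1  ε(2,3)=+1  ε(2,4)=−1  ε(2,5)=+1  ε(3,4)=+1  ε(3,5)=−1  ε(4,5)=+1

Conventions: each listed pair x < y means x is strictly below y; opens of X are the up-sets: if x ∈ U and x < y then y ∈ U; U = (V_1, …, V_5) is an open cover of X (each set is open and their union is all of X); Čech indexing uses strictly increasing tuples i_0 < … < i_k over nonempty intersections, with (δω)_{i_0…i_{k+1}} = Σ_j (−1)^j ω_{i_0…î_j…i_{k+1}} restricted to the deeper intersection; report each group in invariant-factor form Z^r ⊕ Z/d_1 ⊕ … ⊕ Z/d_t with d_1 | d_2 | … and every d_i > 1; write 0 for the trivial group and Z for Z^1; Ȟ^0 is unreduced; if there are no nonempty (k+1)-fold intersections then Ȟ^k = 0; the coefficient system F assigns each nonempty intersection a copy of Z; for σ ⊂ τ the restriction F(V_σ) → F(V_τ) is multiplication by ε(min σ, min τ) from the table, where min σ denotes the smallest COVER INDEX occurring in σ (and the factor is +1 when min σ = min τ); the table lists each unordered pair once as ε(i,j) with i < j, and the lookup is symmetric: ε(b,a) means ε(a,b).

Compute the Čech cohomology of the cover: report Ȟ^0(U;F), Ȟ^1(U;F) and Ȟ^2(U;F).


Ȟ^0 ≅ Z, Ȟ^1 ≅ Z^2 and Ȟ^2 ≅ 0

nonempty overlaps:
  V12={c,h} V13={d} V14={f} V15={g} V23={b} V45={a,e}
C dims 5,6; δ0: rk 4, SNF 1^4
degree 0: 5−4−0 = 1 → Ȟ^0 ≅ Z
degree 1: 6−0−4 = 2 → Ȟ^1 ≅ Z^2
degree 2: 0−0−0 = 0 → Ȟ^2 ≅ 0


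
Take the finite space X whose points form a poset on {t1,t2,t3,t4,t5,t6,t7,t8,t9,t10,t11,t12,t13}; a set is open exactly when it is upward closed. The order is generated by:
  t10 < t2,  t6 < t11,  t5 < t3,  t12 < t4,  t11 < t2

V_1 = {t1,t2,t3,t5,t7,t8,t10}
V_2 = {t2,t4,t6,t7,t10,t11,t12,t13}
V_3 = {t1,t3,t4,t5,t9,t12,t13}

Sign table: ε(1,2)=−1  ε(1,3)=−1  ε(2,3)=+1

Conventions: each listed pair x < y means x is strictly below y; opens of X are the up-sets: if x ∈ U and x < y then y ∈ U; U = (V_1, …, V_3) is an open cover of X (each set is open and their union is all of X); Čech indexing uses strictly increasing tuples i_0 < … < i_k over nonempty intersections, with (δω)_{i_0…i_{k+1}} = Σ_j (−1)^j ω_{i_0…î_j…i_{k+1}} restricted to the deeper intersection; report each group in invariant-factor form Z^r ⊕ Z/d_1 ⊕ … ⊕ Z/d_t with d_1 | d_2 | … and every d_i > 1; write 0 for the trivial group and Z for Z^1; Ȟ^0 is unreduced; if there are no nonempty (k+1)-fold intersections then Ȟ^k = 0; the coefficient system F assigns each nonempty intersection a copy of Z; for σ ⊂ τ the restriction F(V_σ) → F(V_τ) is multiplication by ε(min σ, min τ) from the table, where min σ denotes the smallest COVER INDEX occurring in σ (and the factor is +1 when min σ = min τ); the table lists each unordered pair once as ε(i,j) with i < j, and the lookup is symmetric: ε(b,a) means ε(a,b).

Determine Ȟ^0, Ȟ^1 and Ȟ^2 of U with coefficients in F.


Ȟ^0 = Z, Ȟ^1 = Z and Ȟ^2 = 0

nonempty intersections:
  V12={t2,t7,t10} V13={t1,t3,t5} V23={t4,t12,t13}
C dims 3,3; δ0: rk 2, SNF 1^2
Ȟ^0: (3−2)−0=1 ⇒ Z
Ȟ^1: (3−0)−2=1 ⇒ Z
Ȟ^2: (0−0)−0=0 ⇒ 0


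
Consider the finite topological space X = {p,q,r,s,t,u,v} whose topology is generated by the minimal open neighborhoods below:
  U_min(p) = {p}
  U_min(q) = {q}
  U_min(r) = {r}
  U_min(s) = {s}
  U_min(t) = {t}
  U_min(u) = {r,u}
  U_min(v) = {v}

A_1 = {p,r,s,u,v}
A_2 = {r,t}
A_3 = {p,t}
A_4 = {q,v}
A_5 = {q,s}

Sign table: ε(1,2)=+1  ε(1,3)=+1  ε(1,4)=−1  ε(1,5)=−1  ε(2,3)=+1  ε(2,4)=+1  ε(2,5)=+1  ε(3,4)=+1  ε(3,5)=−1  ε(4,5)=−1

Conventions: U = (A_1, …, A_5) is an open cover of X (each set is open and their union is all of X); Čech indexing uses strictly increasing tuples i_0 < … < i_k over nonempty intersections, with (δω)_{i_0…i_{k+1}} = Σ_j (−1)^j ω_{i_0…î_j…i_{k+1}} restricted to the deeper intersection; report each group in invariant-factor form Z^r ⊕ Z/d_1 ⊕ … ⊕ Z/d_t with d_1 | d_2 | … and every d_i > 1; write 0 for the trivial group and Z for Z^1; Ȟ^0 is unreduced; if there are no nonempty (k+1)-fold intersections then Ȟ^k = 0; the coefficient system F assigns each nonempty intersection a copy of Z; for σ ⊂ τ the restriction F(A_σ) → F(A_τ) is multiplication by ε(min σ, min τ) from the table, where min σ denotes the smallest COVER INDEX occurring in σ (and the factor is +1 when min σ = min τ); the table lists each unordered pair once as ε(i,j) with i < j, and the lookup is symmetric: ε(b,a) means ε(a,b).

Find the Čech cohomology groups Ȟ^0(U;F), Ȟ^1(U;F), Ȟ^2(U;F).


nerve of the cover:
  A12={r} A13={p} A14={v} A15={s} A23={t} A45={q}
C dims 5,6; δ0: rk 5, SNF 1^4·2
Ȟ^0 = (5 − 5) − 0 = 0, so Ȟ^0 ≅ 0
Ȟ^1 = (6 − 0) − 5 = 1 plus torsion [2], so Ȟ^1 ≅ Z ⊕ Z/2
Ȟ^2 = (0 − 0) − 0 = 0, so Ȟ^2 ≅ 0

Ȟ^0(U;F) ≅ 0; Ȟ^1(U;F) ≅ Z ⊕ Z/2; Ȟ^2(U;F) ≅ 0
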